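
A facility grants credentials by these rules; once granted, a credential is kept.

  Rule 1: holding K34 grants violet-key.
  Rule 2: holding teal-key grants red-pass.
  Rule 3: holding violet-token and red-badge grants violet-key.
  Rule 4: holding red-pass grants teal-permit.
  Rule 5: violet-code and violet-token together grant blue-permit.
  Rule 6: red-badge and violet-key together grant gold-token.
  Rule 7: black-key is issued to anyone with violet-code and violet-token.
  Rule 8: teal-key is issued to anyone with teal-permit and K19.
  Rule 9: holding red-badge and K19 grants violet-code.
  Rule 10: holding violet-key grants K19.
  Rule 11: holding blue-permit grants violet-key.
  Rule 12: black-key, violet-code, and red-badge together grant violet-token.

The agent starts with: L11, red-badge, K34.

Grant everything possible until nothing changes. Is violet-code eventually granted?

Yes

Holding K34 grants violet-key (Rule 1).
Holding violet-key grants K19 (Rule 10).
Holding red-badge and K19 grants violet-code (Rule 9).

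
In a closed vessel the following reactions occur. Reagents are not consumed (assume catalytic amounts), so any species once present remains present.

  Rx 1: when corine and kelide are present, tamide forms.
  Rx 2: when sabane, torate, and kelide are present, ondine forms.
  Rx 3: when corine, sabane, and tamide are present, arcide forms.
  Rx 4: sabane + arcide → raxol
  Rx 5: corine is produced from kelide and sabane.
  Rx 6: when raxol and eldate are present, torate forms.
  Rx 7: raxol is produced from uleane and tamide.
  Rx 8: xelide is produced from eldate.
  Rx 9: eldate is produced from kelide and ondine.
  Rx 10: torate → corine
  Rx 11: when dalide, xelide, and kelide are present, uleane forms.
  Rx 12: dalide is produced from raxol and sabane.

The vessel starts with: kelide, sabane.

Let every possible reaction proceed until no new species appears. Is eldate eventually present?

eldate would need kelide and ondine (Rx 9), but ondine never forms.

No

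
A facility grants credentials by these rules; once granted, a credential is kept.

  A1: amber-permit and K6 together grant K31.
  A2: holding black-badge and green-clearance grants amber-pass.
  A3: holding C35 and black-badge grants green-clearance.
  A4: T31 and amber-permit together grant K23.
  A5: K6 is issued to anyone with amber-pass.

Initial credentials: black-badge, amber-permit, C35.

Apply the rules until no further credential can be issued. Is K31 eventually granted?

Yes

Holding C35 and black-badge grants green-clearance (A3).
Holding black-badge and green-clearance grants amber-pass (A2).
Holding amber-pass grants K6 (A5).
Holding amber-permit and K6 grants K31 (A1).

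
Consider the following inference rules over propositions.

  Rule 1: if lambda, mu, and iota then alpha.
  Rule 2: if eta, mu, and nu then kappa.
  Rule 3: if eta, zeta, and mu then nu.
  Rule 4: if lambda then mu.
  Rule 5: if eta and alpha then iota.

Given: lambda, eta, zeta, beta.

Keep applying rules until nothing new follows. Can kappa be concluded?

Yes

lambda holds, so mu follows (Rule 4).
eta, zeta, and mu hold, so nu follows (Rule 3).
eta, mu, and nu hold, so kappa follows (Rule 2).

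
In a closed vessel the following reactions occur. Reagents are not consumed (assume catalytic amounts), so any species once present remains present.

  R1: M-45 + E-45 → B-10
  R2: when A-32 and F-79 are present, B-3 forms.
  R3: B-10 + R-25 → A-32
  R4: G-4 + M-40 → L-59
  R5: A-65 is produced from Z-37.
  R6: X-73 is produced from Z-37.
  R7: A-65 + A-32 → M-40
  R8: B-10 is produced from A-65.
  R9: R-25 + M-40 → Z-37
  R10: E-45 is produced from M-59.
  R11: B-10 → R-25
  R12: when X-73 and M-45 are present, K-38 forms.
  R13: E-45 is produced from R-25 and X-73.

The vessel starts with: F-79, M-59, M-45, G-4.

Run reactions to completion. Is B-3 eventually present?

M-59 present → E-45 forms (R10).
M-45 and E-45 present → B-10 forms (R1).
B-10 present → R-25 forms (R11).
B-10 and R-25 present → A-32 forms (R3).
A-32 and F-79 present → B-3 forms (R2).

Yes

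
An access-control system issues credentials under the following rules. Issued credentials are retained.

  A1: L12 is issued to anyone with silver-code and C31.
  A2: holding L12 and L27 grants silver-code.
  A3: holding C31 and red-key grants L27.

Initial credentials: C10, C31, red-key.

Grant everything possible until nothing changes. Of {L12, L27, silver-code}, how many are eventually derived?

1

Holding C31 and red-key grants L27 (A3).
L12 would need silver-code and C31 (A1), but silver-code is never granted.
L27: reached.
silver-code would need L12 and L27 (A2), but L12 is never granted.
Reached: L27 — 1 of the 3.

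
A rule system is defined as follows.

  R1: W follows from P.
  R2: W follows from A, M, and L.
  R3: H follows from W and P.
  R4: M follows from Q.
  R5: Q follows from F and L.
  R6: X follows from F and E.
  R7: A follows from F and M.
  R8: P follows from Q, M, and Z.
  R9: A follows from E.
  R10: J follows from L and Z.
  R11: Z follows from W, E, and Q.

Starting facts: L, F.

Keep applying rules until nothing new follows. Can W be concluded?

F and L hold, so Q follows (R5).
Q holds, so M follows (R4).
F and M hold, so A follows (R7).
A, M, and L hold, so W follows (R2).

Yes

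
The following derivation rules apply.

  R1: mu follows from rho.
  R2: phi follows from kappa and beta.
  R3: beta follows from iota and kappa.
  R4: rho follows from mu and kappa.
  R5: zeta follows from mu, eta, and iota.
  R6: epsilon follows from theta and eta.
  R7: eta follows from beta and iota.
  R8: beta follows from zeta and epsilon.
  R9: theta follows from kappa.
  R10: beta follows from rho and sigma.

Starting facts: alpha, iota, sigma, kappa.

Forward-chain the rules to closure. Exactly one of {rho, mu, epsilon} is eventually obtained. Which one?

From kappa, R9 gives theta.
iota and kappa hold, so beta follows (R3).
From beta and iota, R7 gives eta.
From theta and eta, R6 gives epsilon.
mu would need rho (R1), but rho is never established. rho would need mu and kappa (R4), but mu is never established.

epsilon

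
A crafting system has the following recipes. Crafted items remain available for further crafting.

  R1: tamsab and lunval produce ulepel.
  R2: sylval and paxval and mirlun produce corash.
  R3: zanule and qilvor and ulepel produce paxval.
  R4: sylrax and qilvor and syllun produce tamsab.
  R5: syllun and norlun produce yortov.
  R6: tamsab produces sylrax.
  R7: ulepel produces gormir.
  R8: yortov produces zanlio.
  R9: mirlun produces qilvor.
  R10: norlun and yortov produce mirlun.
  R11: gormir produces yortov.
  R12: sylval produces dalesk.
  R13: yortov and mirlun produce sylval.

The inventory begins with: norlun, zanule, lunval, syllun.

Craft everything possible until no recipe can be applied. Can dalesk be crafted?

Yes

syllun and norlun → yortov (R5).
norlun and yortov → mirlun (R10).
Using R13, yortov and mirlun make sylval.
Using R12, sylval makes dalesk.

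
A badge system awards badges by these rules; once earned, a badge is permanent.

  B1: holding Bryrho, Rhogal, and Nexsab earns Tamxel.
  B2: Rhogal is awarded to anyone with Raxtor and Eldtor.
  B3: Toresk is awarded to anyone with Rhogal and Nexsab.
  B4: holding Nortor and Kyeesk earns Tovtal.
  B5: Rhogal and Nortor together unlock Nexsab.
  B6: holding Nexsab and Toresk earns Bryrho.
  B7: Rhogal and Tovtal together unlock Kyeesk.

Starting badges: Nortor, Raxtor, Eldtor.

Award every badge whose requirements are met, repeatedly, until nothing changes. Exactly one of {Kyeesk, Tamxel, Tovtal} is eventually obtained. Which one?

Tamxel

With Raxtor and Eldtor, Rhogal is earned (B2).
With Rhogal and Nortor, Nexsab is earned (B5).
With Rhogal and Nexsab, Toresk is earned (B3).
With Nexsab and Toresk, Bryrho is earned (B6).
With Bryrho, Rhogal, and Nexsab, Tamxel is earned (B1).
Kyeesk would need Rhogal and Tovtal (B7), but Tovtal is never earned. Tovtal would need Nortor and Kyeesk (B4), but Kyeesk is never earned.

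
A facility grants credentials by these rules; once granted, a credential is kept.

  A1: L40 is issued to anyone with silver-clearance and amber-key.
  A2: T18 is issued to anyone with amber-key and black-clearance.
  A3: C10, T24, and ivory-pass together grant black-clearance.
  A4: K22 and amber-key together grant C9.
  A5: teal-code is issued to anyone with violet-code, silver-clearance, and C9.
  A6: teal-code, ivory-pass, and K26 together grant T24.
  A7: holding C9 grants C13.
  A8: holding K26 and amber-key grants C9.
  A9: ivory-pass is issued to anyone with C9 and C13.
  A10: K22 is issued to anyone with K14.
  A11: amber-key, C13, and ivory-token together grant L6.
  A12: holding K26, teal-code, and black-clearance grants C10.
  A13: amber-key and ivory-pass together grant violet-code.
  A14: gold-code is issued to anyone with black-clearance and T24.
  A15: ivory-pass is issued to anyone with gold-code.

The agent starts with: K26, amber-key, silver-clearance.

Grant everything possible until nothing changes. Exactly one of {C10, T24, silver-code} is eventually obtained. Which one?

Holding K26 and amber-key grants C9 (A8).
Holding C9 grants C13 (A7).
Holding C9 and C13 grants ivory-pass (A9).
Holding amber-key and ivory-pass grants violet-code (A13).
Holding violet-code, silver-clearance, and C9 grants teal-code (A5).
Holding teal-code, ivory-pass, and K26 grants T24 (A6).
C10 would need K26, teal-code, and black-clearance (A12), but black-clearance is never granted. No rule produces silver-code, and it is not given.

T24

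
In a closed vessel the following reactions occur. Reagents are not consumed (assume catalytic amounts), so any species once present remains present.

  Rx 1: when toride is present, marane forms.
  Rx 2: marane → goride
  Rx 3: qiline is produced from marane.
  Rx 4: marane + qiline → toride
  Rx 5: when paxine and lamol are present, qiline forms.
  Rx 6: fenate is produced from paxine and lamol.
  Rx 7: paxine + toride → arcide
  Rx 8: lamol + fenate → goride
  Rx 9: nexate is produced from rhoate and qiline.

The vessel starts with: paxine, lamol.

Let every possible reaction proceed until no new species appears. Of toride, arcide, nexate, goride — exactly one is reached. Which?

goride

paxine and lamol present → fenate forms (Rx 6).
lamol and fenate present → goride forms (Rx 8).
toride would need marane and qiline (Rx 4), but marane never forms. nexate would need rhoate and qiline (Rx 9), but rhoate never forms. arcide would need paxine and toride (Rx 7), but toride never forms.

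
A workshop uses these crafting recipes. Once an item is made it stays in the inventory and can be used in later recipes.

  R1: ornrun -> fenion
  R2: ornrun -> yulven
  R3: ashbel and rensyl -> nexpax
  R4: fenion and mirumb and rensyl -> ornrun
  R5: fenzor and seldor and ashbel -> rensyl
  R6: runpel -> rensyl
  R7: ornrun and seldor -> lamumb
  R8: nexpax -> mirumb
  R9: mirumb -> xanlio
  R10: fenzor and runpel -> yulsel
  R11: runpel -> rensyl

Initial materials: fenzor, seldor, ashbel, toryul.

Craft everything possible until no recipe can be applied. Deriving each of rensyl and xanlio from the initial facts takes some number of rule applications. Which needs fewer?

rensyl

rensyl: fenzor and seldor and ashbel -> rensyl (R5). [1 rule application]
xanlio: Using R5, fenzor, seldor, and ashbel make rensyl. Using R3, ashbel and rensyl make nexpax. Using R8, nexpax makes mirumb. Using R9, mirumb makes xanlio. [4 rule applications]
rensyl needs fewer.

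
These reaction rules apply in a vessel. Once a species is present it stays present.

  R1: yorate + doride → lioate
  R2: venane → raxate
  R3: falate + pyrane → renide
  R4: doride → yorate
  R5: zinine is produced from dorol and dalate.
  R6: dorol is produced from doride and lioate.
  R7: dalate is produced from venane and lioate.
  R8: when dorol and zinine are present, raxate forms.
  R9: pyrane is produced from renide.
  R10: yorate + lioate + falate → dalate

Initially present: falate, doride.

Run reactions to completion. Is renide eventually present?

No

renide would need falate and pyrane (R3), but pyrane never forms.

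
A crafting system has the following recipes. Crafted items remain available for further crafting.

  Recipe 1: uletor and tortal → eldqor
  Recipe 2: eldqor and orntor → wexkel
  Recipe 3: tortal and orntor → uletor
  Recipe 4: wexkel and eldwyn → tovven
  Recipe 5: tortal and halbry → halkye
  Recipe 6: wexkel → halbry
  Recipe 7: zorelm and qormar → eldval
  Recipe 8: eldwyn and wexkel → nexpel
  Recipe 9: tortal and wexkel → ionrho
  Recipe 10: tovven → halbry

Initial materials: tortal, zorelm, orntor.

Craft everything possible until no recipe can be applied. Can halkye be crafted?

Using Recipe 3, tortal and orntor make uletor.
Using Recipe 1, uletor and tortal make eldqor.
Using Recipe 2, eldqor and orntor make wexkel.
Using Recipe 6, wexkel makes halbry.
Using Recipe 5, tortal and halbry make halkye.

Yes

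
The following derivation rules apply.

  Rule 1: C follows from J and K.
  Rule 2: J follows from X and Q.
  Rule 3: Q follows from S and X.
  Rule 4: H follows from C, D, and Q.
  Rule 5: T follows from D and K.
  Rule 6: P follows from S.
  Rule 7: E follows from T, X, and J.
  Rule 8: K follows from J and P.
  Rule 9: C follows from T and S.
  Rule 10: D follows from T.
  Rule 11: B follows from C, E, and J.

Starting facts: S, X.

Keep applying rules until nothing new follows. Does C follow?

S and X hold, so Q follows (Rule 3).
From S, Rule 6 gives P.
X and Q hold, so J follows (Rule 2).
From J and P, Rule 8 gives K.
J and K hold, so C follows (Rule 1).

Yes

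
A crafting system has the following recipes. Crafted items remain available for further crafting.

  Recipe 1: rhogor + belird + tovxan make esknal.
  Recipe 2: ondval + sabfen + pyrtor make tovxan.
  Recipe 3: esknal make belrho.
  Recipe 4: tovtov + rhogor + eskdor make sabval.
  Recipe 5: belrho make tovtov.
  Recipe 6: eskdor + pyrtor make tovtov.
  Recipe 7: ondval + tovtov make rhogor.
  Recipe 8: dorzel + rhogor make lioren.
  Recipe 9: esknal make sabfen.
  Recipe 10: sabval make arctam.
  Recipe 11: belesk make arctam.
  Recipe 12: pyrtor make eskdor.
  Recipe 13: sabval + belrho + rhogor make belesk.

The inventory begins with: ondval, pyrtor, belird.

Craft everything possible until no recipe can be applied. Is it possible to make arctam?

Yes

Using Recipe 12, pyrtor makes eskdor.
Using Recipe 6, eskdor and pyrtor make tovtov.
ondval + tovtov → rhogor (Recipe 7).
tovtov + rhogor + eskdor → sabval (Recipe 4).
Using Recipe 10, sabval makes arctam.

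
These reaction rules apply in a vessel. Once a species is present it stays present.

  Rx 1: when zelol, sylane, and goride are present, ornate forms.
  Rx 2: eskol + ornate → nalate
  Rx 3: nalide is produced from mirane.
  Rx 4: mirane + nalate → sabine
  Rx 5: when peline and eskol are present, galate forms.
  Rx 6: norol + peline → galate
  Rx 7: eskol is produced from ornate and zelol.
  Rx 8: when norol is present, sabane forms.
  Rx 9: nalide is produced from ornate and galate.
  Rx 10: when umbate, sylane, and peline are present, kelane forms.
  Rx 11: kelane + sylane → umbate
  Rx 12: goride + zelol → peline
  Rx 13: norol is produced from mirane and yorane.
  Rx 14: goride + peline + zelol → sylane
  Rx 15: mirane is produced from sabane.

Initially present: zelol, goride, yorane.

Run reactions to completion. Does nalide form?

goride and zelol present → peline forms (Rx 12).
goride, peline, and zelol present → sylane forms (Rx 14).
zelol, sylane, and goride present → ornate forms (Rx 1).
ornate and zelol present → eskol forms (Rx 7).
peline and eskol present → galate forms (Rx 5).
ornate and galate present → nalide forms (Rx 9).

Yes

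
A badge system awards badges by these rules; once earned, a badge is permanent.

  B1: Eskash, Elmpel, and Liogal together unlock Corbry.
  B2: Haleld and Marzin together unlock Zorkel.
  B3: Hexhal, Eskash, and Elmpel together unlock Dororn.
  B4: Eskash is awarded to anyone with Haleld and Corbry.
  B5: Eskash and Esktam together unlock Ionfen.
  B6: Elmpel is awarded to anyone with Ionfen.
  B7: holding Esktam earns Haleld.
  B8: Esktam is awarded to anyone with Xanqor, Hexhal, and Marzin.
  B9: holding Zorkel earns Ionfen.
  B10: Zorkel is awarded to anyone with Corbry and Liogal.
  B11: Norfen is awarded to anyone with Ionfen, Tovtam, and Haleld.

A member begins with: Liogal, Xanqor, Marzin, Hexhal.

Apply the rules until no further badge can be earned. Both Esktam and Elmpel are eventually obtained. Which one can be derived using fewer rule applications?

Esktam

Esktam: With Xanqor, Hexhal, and Marzin, Esktam is earned (B8). [1 rule application]
Elmpel: With Xanqor, Hexhal, and Marzin, Esktam is earned (B8). With Esktam, Haleld is earned (B7). With Haleld and Marzin, Zorkel is earned (B2). With Zorkel, Ionfen is earned (B9). With Ionfen, Elmpel is earned (B6). [5 rule applications]
Esktam needs fewer.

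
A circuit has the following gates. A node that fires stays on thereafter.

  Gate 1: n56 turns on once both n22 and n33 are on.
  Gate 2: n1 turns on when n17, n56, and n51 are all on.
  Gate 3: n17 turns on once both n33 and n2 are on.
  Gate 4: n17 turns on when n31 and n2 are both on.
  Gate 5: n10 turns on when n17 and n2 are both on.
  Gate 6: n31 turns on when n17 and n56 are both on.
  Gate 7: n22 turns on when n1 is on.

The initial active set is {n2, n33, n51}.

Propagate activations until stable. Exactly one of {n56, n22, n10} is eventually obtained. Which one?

n10

n33 and n2 are on, so n17 turns on (Gate 3).
Gate 5: n17 and n2 on → n10 on.
n56 would need n22 and n33 (Gate 1), but n22 never turns on. n22 would need n1 (Gate 7), but n1 never turns on.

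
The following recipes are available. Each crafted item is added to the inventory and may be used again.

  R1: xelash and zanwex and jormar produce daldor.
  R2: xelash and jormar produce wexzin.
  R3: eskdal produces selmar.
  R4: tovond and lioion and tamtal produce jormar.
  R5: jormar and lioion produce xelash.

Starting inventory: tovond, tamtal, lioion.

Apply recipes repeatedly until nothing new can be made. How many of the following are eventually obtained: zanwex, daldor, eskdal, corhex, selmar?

No rule produces zanwex, and it is not given.
daldor would need xelash, zanwex, and jormar (R1), but zanwex is never obtained.
No rule produces eskdal, and it is not given.
No rule produces corhex, and it is not given.
selmar would need eskdal (R3), but eskdal is never obtained.
None of the 5 are reached.

0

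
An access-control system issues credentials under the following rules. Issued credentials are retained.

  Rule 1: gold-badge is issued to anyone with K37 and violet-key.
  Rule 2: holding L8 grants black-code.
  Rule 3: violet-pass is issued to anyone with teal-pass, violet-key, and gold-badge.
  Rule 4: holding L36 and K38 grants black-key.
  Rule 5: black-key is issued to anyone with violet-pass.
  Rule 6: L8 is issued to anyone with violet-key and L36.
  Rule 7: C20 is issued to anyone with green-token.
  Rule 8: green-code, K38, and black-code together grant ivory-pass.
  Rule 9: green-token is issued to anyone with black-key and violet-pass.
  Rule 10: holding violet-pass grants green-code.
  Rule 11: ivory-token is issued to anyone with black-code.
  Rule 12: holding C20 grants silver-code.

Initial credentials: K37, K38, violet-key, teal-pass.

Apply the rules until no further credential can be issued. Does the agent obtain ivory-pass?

ivory-pass would need green-code, K38, and black-code (Rule 8), but black-code is never granted.

No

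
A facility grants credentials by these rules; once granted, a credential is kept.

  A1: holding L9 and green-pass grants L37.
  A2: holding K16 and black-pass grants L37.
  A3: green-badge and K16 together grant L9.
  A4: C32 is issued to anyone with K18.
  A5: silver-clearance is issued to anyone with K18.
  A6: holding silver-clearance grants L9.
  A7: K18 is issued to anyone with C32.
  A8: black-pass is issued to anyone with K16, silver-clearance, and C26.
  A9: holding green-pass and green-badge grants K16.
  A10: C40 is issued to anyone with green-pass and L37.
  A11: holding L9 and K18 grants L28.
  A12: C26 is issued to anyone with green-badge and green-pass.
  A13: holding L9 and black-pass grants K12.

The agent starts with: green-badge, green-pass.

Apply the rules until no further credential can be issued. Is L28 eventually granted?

No

L28 would need L9 and K18 (A11), but K18 is never granted.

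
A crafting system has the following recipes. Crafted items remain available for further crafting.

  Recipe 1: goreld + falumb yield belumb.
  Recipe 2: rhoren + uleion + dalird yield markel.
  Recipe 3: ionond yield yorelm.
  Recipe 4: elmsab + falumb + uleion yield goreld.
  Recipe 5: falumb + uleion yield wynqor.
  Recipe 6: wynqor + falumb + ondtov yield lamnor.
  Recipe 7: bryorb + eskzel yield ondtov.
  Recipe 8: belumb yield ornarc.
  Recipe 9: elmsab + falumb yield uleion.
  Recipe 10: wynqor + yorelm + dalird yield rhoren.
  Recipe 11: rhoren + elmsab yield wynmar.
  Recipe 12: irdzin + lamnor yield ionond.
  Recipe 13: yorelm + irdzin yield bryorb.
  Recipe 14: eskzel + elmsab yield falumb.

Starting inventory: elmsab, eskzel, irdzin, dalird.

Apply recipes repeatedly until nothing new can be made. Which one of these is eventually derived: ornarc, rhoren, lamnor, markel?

ornarc

Using Recipe 14, eskzel and elmsab make falumb.
Using Recipe 9, elmsab and falumb make uleion.
elmsab + falumb + uleion → goreld (Recipe 4).
Using Recipe 1, goreld and falumb make belumb.
Using Recipe 8, belumb makes ornarc.
rhoren would need wynqor, yorelm, and dalird (Recipe 10), but yorelm is never obtained. lamnor would need wynqor, falumb, and ondtov (Recipe 6), but ondtov is never obtained. markel would need rhoren, uleion, and dalird (Recipe 2), but rhoren is never obtained.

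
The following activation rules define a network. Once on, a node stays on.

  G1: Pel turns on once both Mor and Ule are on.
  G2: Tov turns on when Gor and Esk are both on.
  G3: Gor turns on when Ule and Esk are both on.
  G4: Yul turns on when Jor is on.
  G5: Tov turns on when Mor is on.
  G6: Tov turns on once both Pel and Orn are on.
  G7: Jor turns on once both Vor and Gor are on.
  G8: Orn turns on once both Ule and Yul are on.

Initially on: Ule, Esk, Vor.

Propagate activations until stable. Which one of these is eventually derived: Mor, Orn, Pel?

Orn

Ule and Esk are on, so Gor turns on (G3).
Vor and Gor are on, so Jor turns on (G7).
Jor is on, so Yul turns on (G4).
G8: Ule and Yul on → Orn on.
No rule produces Mor, and it is not given. Pel would need Mor and Ule (G1), but Mor never turns on.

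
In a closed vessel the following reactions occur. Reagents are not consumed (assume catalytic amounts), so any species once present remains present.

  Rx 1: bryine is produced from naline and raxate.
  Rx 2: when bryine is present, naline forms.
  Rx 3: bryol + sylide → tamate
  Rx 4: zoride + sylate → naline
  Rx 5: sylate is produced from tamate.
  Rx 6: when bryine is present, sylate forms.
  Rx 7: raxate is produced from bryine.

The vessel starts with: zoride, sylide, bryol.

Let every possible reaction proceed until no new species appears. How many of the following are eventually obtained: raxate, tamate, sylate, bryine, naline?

3

bryol and sylide present → tamate forms (Rx 3).
tamate present → sylate forms (Rx 5).
zoride and sylate present → naline forms (Rx 4).
raxate would need bryine (Rx 7), but bryine never forms.
tamate: reached.
sylate: reached.
bryine would need naline and raxate (Rx 1), but raxate never forms.
naline: reached.
Reached: tamate, sylate, and naline — 3 of the 5.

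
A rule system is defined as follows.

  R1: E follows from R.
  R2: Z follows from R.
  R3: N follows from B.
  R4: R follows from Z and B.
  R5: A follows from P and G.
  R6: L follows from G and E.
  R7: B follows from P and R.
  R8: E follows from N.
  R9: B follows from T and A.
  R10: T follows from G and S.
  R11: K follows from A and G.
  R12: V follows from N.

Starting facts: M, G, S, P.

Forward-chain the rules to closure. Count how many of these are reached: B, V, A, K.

4

From G and S, R10 gives T.
From P and G, R5 gives A.
From T and A, R9 gives B.
From A and G, R11 gives K.
B holds, so N follows (R3).
From N, R12 gives V.
B: reached.
V: reached.
A: reached.
K: reached.
All 4 are reached.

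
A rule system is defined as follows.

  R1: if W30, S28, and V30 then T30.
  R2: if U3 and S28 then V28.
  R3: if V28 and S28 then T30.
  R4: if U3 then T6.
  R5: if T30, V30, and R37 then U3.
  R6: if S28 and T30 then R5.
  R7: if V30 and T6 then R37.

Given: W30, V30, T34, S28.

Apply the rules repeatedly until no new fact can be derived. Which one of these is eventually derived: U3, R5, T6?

From W30, S28, and V30, R1 gives T30.
From S28 and T30, R6 gives R5.
T6 would need U3 (R4), but U3 is never established. U3 would need T30, V30, and R37 (R5), but R37 is never established.

R5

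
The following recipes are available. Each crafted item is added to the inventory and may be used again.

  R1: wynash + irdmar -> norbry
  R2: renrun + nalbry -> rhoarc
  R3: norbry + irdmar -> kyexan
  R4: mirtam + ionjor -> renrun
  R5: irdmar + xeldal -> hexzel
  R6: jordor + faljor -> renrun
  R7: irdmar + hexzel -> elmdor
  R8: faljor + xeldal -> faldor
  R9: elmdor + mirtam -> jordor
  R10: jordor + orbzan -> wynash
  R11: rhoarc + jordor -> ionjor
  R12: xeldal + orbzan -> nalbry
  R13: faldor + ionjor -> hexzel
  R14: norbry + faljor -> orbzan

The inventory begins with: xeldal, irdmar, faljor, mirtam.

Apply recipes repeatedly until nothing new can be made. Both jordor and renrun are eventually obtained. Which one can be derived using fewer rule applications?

jordor: Using R5, irdmar and xeldal make hexzel. irdmar + hexzel -> elmdor (R7). elmdor + mirtam -> jordor (R9). [3 rule applications]
renrun: Using R5, irdmar and xeldal make hexzel. Using R7, irdmar and hexzel make elmdor. elmdor + mirtam -> jordor (R9). Using R6, jordor and faljor make renrun. [4 rule applications]
jordor needs fewer.

jordor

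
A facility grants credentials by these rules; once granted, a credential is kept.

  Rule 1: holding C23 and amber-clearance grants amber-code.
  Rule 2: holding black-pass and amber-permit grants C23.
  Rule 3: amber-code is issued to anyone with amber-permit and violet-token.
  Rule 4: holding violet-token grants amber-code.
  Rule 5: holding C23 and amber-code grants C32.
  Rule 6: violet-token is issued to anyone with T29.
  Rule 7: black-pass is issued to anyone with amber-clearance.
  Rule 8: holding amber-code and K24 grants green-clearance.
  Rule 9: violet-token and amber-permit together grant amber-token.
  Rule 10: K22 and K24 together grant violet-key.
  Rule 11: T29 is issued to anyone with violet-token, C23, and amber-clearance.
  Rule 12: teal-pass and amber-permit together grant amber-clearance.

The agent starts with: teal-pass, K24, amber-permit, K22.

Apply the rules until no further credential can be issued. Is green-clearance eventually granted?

Holding teal-pass and amber-permit grants amber-clearance (Rule 12).
Holding amber-clearance grants black-pass (Rule 7).
Holding black-pass and amber-permit grants C23 (Rule 2).
Holding C23 and amber-clearance grants amber-code (Rule 1).
Holding amber-code and K24 grants green-clearance (Rule 8).

Yes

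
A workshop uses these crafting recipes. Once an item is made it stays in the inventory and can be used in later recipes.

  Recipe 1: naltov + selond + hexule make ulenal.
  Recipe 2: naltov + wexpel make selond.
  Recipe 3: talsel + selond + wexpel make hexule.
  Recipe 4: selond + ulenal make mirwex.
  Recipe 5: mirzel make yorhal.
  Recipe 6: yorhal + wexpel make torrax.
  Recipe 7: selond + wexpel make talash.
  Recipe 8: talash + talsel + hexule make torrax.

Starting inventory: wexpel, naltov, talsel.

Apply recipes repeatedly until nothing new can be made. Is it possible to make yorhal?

No

yorhal would need mirzel (Recipe 5), but mirzel is never obtained.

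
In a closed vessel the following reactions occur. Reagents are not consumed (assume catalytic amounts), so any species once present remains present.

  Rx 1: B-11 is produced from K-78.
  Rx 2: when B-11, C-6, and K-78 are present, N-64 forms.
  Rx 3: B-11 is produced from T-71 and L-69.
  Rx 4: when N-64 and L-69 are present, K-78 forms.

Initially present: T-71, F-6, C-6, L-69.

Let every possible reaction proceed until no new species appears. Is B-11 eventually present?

Yes

T-71 and L-69 present → B-11 forms (Rx 3).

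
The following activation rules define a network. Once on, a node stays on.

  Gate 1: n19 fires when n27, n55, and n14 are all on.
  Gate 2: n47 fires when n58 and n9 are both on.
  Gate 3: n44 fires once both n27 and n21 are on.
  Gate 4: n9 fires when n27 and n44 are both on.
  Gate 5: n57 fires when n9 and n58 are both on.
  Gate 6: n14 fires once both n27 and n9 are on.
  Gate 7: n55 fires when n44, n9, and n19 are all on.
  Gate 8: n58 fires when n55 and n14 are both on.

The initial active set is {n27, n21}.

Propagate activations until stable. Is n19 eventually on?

No

n19 would need n27, n55, and n14 (Gate 1), but n55 never turns on.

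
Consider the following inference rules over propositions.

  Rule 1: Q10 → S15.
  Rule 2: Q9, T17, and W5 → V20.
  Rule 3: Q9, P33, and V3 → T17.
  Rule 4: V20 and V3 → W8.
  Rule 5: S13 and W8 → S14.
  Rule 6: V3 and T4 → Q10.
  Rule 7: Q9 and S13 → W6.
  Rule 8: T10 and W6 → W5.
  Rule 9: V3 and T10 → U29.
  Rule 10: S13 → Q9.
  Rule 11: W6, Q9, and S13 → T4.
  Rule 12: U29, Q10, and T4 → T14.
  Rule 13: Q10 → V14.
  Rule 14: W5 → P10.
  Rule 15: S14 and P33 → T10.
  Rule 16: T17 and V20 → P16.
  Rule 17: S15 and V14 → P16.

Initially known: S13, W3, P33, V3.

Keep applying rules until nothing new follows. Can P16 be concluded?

S13 holds, so Q9 follows (Rule 10).
From Q9 and S13, Rule 7 gives W6.
From W6, Q9, and S13, Rule 11 gives T4.
V3 and T4 hold, so Q10 follows (Rule 6).
From Q10, Rule 13 gives V14.
Q10 holds, so S15 follows (Rule 1).
From S15 and V14, Rule 17 gives P16.

Yes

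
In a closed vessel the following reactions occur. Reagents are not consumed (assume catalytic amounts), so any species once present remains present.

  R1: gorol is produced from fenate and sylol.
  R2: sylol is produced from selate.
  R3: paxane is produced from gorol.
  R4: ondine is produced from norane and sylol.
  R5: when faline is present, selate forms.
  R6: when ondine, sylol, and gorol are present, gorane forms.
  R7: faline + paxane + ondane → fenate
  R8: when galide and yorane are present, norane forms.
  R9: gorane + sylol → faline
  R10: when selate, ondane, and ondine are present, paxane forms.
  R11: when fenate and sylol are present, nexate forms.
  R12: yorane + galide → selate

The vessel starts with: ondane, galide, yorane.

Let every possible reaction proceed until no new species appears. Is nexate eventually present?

No

nexate would need fenate and sylol (R11), but fenate never forms.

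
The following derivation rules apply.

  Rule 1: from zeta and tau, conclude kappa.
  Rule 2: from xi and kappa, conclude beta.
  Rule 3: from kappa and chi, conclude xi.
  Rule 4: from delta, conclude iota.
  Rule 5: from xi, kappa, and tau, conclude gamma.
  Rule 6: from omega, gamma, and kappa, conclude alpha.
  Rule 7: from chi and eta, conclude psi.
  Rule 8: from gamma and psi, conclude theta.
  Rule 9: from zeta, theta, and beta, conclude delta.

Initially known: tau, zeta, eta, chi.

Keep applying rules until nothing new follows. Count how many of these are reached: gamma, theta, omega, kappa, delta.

4

From zeta and tau, Rule 1 gives kappa.
From chi and eta, Rule 7 gives psi.
kappa and chi hold, so xi follows (Rule 3).
From xi, kappa, and tau, Rule 5 gives gamma.
From xi and kappa, Rule 2 gives beta.
gamma and psi hold, so theta follows (Rule 8).
zeta, theta, and beta hold, so delta follows (Rule 9).
gamma: reached.
theta: reached.
No rule produces omega, and it is not given.
kappa: reached.
delta: reached.
Reached: gamma, theta, kappa, and delta — 4 of the 5.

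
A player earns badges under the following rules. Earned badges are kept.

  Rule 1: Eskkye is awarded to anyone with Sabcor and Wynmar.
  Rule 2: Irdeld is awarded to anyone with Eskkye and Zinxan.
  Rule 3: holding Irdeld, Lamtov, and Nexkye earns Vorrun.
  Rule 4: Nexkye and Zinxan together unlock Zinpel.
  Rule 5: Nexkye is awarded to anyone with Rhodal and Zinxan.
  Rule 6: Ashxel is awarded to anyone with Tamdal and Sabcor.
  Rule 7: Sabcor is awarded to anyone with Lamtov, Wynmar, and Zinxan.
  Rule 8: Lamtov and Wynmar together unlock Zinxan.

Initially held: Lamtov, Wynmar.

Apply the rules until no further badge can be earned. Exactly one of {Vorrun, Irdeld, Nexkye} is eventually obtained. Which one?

With Lamtov and Wynmar, Zinxan is earned (Rule 8).
With Lamtov, Wynmar, and Zinxan, Sabcor is earned (Rule 7).
With Sabcor and Wynmar, Eskkye is earned (Rule 1).
With Eskkye and Zinxan, Irdeld is earned (Rule 2).
Nexkye would need Rhodal and Zinxan (Rule 5), but Rhodal is never earned. Vorrun would need Irdeld, Lamtov, and Nexkye (Rule 3), but Nexkye is never earned.

Irdeld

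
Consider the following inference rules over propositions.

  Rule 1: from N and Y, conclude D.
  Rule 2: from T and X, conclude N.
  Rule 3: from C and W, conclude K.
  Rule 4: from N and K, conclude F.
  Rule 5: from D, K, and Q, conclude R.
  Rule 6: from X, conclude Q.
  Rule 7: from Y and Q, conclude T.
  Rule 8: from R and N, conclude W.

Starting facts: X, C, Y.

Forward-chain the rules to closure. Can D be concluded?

Yes

X holds, so Q follows (Rule 6).
From Y and Q, Rule 7 gives T.
From T and X, Rule 2 gives N.
From N and Y, Rule 1 gives D.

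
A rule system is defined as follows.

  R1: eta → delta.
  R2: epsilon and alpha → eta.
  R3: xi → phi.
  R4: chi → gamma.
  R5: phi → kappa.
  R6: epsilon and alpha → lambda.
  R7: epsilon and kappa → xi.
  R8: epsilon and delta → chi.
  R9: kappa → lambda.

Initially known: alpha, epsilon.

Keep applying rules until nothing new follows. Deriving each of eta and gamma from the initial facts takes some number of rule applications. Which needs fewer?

eta: epsilon and alpha hold, so eta follows (R2). [1 rule application]
gamma: From epsilon and alpha, R2 gives eta. eta holds, so delta follows (R1). epsilon and delta hold, so chi follows (R8). chi holds, so gamma follows (R4). [4 rule applications]
eta needs fewer.

eta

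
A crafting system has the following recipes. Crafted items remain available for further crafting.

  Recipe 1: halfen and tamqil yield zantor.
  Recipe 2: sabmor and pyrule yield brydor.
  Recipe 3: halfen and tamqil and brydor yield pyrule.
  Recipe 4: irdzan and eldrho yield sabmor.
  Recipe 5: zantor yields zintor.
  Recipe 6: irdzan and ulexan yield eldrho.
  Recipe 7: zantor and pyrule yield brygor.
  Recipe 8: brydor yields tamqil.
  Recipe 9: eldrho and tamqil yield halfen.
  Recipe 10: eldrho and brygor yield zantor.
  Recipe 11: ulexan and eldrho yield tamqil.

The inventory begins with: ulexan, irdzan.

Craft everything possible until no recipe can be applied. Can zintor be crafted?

irdzan and ulexan → eldrho (Recipe 6).
Using Recipe 11, ulexan and eldrho make tamqil.
eldrho and tamqil → halfen (Recipe 9).
halfen and tamqil → zantor (Recipe 1).
zantor → zintor (Recipe 5).

Yes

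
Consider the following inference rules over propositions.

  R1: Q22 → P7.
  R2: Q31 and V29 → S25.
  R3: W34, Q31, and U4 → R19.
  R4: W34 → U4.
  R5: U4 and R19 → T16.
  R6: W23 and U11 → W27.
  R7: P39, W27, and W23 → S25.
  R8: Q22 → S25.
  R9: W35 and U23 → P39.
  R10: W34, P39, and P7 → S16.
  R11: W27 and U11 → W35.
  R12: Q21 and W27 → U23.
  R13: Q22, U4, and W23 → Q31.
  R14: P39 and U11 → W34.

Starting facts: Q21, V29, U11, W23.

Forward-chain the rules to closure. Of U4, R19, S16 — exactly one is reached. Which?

From W23 and U11, R6 gives W27.
From W27 and U11, R11 gives W35.
From Q21 and W27, R12 gives U23.
W35 and U23 hold, so P39 follows (R9).
P39 and U11 hold, so W34 follows (R14).
W34 holds, so U4 follows (R4).
S16 would need W34, P39, and P7 (R10), but P7 is never established. R19 would need W34, Q31, and U4 (R3), but Q31 is never established.

U4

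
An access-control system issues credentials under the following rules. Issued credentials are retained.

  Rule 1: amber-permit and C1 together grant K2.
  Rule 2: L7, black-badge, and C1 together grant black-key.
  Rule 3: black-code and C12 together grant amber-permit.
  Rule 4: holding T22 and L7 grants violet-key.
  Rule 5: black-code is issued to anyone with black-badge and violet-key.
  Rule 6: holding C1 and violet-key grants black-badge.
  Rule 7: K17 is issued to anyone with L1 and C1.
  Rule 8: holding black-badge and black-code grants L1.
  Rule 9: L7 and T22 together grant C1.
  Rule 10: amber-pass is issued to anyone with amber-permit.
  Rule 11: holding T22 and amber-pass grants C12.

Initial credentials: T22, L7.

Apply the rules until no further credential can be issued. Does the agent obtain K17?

Holding L7 and T22 grants C1 (Rule 9).
Holding T22 and L7 grants violet-key (Rule 4).
Holding C1 and violet-key grants black-badge (Rule 6).
Holding black-badge and violet-key grants black-code (Rule 5).
Holding black-badge and black-code grants L1 (Rule 8).
Holding L1 and C1 grants K17 (Rule 7).

Yes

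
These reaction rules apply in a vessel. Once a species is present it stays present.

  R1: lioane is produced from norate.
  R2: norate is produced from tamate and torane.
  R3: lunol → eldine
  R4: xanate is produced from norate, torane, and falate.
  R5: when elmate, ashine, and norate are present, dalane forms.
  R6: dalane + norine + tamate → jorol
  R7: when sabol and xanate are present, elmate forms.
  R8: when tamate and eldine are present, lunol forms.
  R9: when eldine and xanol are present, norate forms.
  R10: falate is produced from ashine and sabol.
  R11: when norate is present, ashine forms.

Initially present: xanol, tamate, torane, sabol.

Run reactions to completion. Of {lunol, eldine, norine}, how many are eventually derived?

lunol would need tamate and eldine (R8), but eldine never forms.
eldine would need lunol (R3), but lunol never forms.
No rule produces norine, and it is not given.
None of the 3 are reached.

0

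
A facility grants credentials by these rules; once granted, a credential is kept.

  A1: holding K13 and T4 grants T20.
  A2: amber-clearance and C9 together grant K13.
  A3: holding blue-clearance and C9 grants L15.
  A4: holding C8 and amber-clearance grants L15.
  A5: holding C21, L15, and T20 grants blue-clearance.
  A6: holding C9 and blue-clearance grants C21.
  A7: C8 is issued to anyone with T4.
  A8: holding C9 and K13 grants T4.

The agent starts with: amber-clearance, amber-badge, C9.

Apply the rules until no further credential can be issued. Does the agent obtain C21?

C21 would need C9 and blue-clearance (A6), but blue-clearance is never granted.

No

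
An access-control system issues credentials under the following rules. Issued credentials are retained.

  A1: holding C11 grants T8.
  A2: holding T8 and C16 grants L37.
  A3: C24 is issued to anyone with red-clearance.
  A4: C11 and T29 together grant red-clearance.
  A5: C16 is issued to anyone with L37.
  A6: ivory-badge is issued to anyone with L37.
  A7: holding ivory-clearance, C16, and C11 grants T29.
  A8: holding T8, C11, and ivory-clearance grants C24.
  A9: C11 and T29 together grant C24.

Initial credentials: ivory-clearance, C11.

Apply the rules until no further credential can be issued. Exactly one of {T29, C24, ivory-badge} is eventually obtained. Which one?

Holding C11 grants T8 (A1).
Holding T8, C11, and ivory-clearance grants C24 (A8).
ivory-badge would need L37 (A6), but L37 is never granted. T29 would need ivory-clearance, C16, and C11 (A7), but C16 is never granted.

C24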